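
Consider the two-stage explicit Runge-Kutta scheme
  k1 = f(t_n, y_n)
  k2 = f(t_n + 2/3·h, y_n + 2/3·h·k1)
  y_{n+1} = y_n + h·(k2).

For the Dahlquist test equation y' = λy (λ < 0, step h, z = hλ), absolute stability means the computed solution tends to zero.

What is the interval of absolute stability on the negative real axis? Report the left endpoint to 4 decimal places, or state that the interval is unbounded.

z∈(-1.5000,0).

Set f=λy, z=hλ:
  k1=λy_n ⇒ h·k1=z·y_n;  k2=λ(1+2/3z)y_n ⇒ h·k2=z(1+2/3z)y_n
  y_{n+1}/y_n = 1 + z(1+2/3z) = 1 + z + 2/3z²
  R(z) = 1 + z + 2/3z².

Solve |R(x)|<1 on ℝ⁻.
x=-0.73: |R|=0.6253
R=1: x+2/3x²=0 ⇒ x=−3/2=-1.5000; min R=1−1/(4·2/3)=0.6250>−1
Confirm numerically:
  x=-1.307: |R|=0.83183 <1
  x=-1.189: |R|=0.75348 <1
  x=-0.856: |R|=0.63249 <1
  x=-0.656: |R|=0.63089 <1
  x=-1.964: |R|=1.60753 >1
  x=-1.825: |R|=1.39542 >1
  x=-1.635: |R|=1.14715 >1
So |R|<1 on (-1.5000, 0).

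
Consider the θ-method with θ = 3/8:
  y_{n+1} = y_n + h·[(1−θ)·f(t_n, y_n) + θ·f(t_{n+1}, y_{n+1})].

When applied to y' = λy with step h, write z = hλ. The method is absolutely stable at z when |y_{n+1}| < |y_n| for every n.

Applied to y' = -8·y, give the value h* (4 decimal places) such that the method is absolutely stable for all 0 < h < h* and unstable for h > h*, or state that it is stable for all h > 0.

(-8.0000,0); λ=-8 ⇒ h* = (8)/8 = 1.0000.

Test eqn y'=λy, z=hλ:
  y_{n+1} = y_n + z·[5/8·y_n + 3/8·y_{n+1}] ⇒ (1 − 3/8z)y_{n+1} = (1 + 5/8z)y_n
  so R(z) = (1 + 5/8z)/(1 − 3/8z).

Boundary: |R(x)|=1, x<0.
x=-1.19: |R|=0.1772
R=−1: 1+5/8x = −1+3/8x ⇒ -1/4x=2 ⇒ x=2/(-1/4)=-8.0000
Confirm numerically:
  x=-7.860: |R|=0.99113 <1
  x=-7.098: |R|=0.93842 <1
  x=-5.212: |R|=0.76409 <1
  x=-3.366: |R|=0.48790 <1
  x=-8.407: |R|=1.02450 >1
  x=-8.338: |R|=1.02048 >1
Interval (-8.0000, 0).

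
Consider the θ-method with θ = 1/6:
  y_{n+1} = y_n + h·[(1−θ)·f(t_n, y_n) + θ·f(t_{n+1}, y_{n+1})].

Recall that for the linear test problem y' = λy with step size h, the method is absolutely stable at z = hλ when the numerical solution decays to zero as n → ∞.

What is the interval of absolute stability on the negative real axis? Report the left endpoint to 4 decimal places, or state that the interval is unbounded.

z∈(-3.0000,0).

Set f=λy, z=hλ:
  y_{n+1} = y_n + z·[5/6·y_n + 1/6·y_{n+1}] ⇒ (1 − 1/6z)y_{n+1} = (1 + 5/6z)y_n
  R(z) = (1 + 5/6z)/(1 − 1/6z).

Solve |R(x)|<1 on ℝ⁻.
x=-1.54: |R|=0.2255
R=−1: 1+5/6x = −1+1/6x ⇒ -2/3x=2 ⇒ x=2/(-2/3)=-3.0000
Confirm numerically:
  x=-2.682: |R|=0.85349 <1
  x=-1.811: |R|=0.39112 <1
  x=-1.708: |R|=0.32953 <1
  x=-3.443: |R|=1.18765 >1
  x=-3.311: |R|=1.13361 >1
  x=-3.212: |R|=1.09205 >1
So |R|<1 on (-3.0000, 0).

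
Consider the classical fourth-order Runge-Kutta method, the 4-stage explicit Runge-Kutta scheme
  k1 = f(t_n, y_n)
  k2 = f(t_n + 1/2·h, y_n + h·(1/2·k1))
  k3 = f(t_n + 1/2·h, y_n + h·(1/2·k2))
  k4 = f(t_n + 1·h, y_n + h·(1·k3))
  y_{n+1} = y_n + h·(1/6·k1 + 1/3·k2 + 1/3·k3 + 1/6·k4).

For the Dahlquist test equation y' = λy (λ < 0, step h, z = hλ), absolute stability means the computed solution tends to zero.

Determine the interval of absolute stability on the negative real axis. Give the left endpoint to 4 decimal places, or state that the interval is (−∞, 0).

z∈(-2.7853,0).

On y'=λy, z=hλ:
  order 4, 4-stage ⇒ R(z)=1+z+z^2/2+z^3/6+z^4/24
  (e.g. R(-0.47)=0.62518, |R|=0.62518)

Need |R(x)|<1, x<0.
x=-0.47: |R|=0.6252
|R(-1.96)|=0.3208 |R(-1.07)|=0.3529
Bisect:
  x_lo=-3.2827 |R|=2.0480  x_hi=-0.3938 |R|=0.6746
  mid=-1.83823 |R|=0.29182 →hi
  mid=-2.56045 |R|=0.71065 →hi
  mid=-2.92156 |R|=1.22566 →lo
  mid=-2.74101 |R|=0.93526 →hi
  mid=-2.83129 |R|=1.07158 →lo
  mid=-2.78615 |R|=1.00129 →lo
  mid=-2.76358 |R|=0.96775 →hi
  mid=-2.77486 |R|=0.98439 →hi
  mid=-2.78050 |R|=0.99280 →hi
  mid=-2.78333 |R|=0.99704 →hi
  ...
  [-2.78544,-2.78526] ⇒ x*=-2.7853
Stable set (-2.7853, 0).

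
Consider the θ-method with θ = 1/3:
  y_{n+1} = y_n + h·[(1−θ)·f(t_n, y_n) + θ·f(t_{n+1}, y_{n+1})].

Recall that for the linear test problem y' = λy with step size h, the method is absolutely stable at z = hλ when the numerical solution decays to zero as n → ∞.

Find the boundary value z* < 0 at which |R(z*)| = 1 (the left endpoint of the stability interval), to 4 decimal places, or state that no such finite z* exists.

left endpoint -6.0000.

Set f=λy, z=hλ:
  y_{n+1} = y_n + z·[2/3·y_n + 1/3·y_{n+1}] ⇒ (1 − 1/3z)y_{n+1} = (1 + 2/3z)y_n
  so R(z) = (1 + 2/3z)/(1 − 1/3z).

Find x<0 with |R(x)|<1.
x=-1.44: |R|=0.0270
R=−1: 1+2/3x = −1+1/3x ⇒ -1/3x=2 ⇒ x=2/(-1/3)=-6.0000
Confirm numerically:
  x=-5.175: |R|=0.89908 <1
  x=-2.453: |R|=0.34953 <1
  x=-2.406: |R|=0.33518 <1
  x=-6.174: |R|=1.01897 >1
  x=-6.062: |R|=1.00684 >1
Stable set (-6.0000, 0).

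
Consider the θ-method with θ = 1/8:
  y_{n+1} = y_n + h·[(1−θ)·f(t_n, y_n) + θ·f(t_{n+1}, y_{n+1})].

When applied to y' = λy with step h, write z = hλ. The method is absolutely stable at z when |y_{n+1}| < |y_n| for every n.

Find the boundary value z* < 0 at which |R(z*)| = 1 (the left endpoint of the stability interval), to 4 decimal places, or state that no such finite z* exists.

With y'=λy (z=hλ):
  y_{n+1} = y_n + z·[7/8·y_n + 1/8·y_{n+1}] ⇒ (1 − 1/8z)y_{n+1} = (1 + 7/8z)y_n
  so R(z) = (1 + 7/8z)/(1 − 1/8z).

Solve |R(x)|<1 on ℝ⁻.
x=-1.55: |R|=0.2984
R=−1: 1+7/8x = −1+1/8x ⇒ -3/4x=2 ⇒ x=2/(-3/4)=-2.6667
Confirm numerically:
  x=-2.341: |R|=0.81104 <1
  x=-2.308: |R|=0.79123 <1
  x=-1.980: |R|=0.58717 <1
  x=-1.150: |R|=0.00546 <1
  x=-3.142: |R|=1.25597 >1
  x=-3.052: |R|=1.20919 >1
So |R|<1 on (-2.6667, 0).

z* = -2.6667.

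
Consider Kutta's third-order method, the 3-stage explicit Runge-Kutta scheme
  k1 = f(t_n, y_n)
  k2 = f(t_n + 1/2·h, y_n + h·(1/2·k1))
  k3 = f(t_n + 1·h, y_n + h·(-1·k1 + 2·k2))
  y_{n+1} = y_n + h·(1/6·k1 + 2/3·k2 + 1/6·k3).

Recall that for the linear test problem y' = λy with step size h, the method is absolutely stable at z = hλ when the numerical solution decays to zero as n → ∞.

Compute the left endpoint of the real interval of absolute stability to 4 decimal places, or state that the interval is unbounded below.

Test eqn y'=λy, z=hλ:
  order 3, 3-stage ⇒ R(z)=1+z+z^2/2+z^3/6
  (e.g. R(-1.48)=0.07490, |R|=0.07490)

Find x<0 with |R(x)|<1.
x=-1.48: |R|=0.0749
|R(-2.39)|=0.8093 |R(-1.11)|=0.2781 |R(-0.7)|=0.4878
Bisect:
  x_lo=-3.0112 |R|=2.0281  x_hi=-0.3842 |R|=0.6802
  mid=-1.69768 |R|=0.07210 →hi
  mid=-2.35443 |R|=0.75800 →hi
  mid=-2.68281 |R|=1.30231 →lo
  mid=-2.51862 |R|=1.00969 →lo
  mid=-2.43653 |R|=0.87900 →hi
  mid=-2.47757 |R|=0.94310 →hi
  mid=-2.49810 |R|=0.97608 →hi
  mid=-2.50836 |R|=0.99280 →hi
  ...
  [-2.51285,-2.51269] ⇒ x*=-2.5127
Stable set (-2.5127, 0).

left endpoint -2.5127.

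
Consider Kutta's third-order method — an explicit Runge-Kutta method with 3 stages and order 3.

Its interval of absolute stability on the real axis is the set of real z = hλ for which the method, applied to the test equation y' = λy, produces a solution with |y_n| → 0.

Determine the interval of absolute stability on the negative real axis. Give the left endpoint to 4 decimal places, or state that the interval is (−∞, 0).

On y'=λy, z=hλ:
  order 3, 3-stage ⇒ R(z)=1+z+z^2/2+z^3/6
  (e.g. R(-1.31)=0.17337, |R|=0.17337)

Need |R(x)|<1, x<0.
x=-1.31: |R|=0.1734
|R(-2.74)|=1.4147 |R(-2.51)|=0.9955 |R(-1.31)|=0.1734
Bisect:
  x_lo=-3.2898 |R|=2.8127  x_hi=-0.3329 |R|=0.7164
  mid=-1.81138 |R|=0.16138 →hi
  mid=-2.55061 |R|=1.06335 →lo
  mid=-2.18099 |R|=0.53169 →hi
  mid=-2.36580 |R|=0.77420 →hi
  mid=-2.45820 |R|=0.91255 →hi
  mid=-2.50441 |R|=0.98634 →hi
  mid=-2.52751 |R|=1.02444 →lo
  mid=-2.51596 |R|=1.00529 →lo
  mid=-2.51018 |R|=0.99579 →hi
  mid=-2.51307 |R|=1.00053 →lo
  ...
  [-2.51289,-2.51271] ⇒ x*=-2.5127
Stable set (-2.5127, 0).

(-2.5127, 0).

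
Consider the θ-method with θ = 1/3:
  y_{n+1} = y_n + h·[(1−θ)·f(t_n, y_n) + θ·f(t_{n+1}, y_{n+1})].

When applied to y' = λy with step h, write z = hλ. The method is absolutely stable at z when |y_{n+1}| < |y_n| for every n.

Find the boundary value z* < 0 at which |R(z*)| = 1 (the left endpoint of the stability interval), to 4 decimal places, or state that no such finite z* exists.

Set f=λy, z=hλ:
  y_{n+1} = y_n + z·[2/3·y_n + 1/3·y_{n+1}] ⇒ (1 − 1/3z)y_{n+1} = (1 + 2/3z)y_n
  so R(z) = (1 + 2/3z)/(1 − 1/3z).

Find x<0 with |R(x)|<1.
x=-1.51: |R|=0.0044
R=−1: 1+2/3x = −1+1/3x ⇒ -1/3x=2 ⇒ x=2/(-1/3)=-6.0000
Confirm numerically:
  x=-3.941: |R|=0.70336 <1
  x=-3.130: |R|=0.53181 <1
  x=-2.924: |R|=0.48076 <1
  x=-2.587: |R|=0.38912 <1
  x=-6.582: |R|=1.06074 >1
  x=-6.327: |R|=1.03506 >1
Stable set (-6.0000, 0).

left endpoint -6.0000.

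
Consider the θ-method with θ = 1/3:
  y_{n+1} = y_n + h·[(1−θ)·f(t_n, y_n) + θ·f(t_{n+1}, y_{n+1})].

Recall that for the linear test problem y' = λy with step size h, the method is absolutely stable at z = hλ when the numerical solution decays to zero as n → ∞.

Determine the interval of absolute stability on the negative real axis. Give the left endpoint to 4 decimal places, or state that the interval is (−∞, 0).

Set f=λy, z=hλ:
  y_{n+1} = y_n + z·[2/3·y_n + 1/3·y_{n+1}] ⇒ (1 − 1/3z)y_{n+1} = (1 + 2/3z)y_n
  so R(z) = (1 + 2/3z)/(1 − 1/3z).

Need |R(x)|<1, x<0.
x=-1.34: |R|=0.0737
R=−1: 1+2/3x = −1+1/3x ⇒ -1/3x=2 ⇒ x=2/(-1/3)=-6.0000
Confirm numerically:
  x=-5.933: |R|=0.99250 <1
  x=-4.828: |R|=0.85028 <1
  x=-4.173: |R|=0.74529 <1
  x=-2.466: |R|=0.35346 <1
  x=-6.239: |R|=1.02587 >1
  x=-6.142: |R|=1.01553 >1
Stable set (-6.0000, 0).

(-6.0000, 0).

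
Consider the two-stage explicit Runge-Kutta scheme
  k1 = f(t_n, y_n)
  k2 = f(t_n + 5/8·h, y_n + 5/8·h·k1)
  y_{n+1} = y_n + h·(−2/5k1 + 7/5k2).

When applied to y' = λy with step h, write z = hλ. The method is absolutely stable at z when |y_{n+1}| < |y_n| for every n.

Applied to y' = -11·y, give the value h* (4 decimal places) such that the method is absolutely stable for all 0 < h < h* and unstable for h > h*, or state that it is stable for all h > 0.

On y'=λy, z=hλ:
  k1=λy_n ⇒ h·k1=z·y_n;  k2=λ(1+5/8z)y_n ⇒ h·k2=z(1+5/8z)y_n
  y_{n+1}/y_n = 1 − 2/5z + 7/5z(1+5/8z) = 1 + z + 7/8z²
  so R(z) = 1 + z + 7/8z².

Find x<0 with |R(x)|<1.
x=-1.75: |R|=1.9297
R=1: x+7/8x²=0 ⇒ x=−8/7=-1.1429; min R=1−1/(4·7/8)=0.7143>−1
Confirm numerically:
  x=-0.884: |R|=0.79977 <1
  x=-0.816: |R|=0.76662 <1
  x=-0.703: |R|=0.72943 <1
  x=-1.499: |R|=1.46713 >1
  x=-1.489: |R|=1.45098 >1
  x=-1.378: |R|=1.28352 >1
Stable set (-1.1429, 0).

(-1.1429,0); λ=-11 ⇒ h* = (8/7)/11 = 0.1039.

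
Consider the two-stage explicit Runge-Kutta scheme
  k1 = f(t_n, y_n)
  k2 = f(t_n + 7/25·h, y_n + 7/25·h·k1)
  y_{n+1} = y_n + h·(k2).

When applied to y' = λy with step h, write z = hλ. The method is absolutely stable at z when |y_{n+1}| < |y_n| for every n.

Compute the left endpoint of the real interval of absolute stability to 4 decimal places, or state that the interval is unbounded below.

Test eqn y'=λy, z=hλ:
  k1=λy_n ⇒ h·k1=z·y_n;  k2=λ(1+7/25z)y_n ⇒ h·k2=z(1+7/25z)y_n
  y_{n+1}/y_n = 1 + z(1+7/25z) = 1 + z + 7/25z²
  so R(z) = 1 + z + 7/25z².

Find x<0 with |R(x)|<1.
x=-1.05: |R|=0.2587
R=1: x+7/25x²=0 ⇒ x=−25/7=-3.5714; min R=1−1/(4·7/25)=0.1071>−1
Confirm numerically:
  x=-3.209: |R|=0.67435 <1
  x=-2.489: |R|=0.24563 <1
  x=-1.568: |R|=0.12041 <1
  x=-4.048: |R|=1.54017 >1
  x=-3.691: |R|=1.12357 >1
Stable set (-3.5714, 0).

z* = -3.5714.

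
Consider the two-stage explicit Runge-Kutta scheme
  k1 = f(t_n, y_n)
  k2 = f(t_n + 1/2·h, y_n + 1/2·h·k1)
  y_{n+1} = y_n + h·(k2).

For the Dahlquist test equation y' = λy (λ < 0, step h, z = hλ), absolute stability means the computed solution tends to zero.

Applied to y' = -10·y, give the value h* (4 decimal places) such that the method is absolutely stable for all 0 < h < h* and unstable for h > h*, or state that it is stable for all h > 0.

Set f=λy, z=hλ:
  k1=λy_n ⇒ h·k1=z·y_n;  k2=λ(1+1/2z)y_n ⇒ h·k2=z(1+1/2z)y_n
  y_{n+1}/y_n = 1 + z(1+1/2z) = 1 + z + 1/2z²
  Hence R(z) = 1 + z + 1/2z².

Find x<0 with |R(x)|<1.
x=-0.61: |R|=0.5760
R=1: x+1/2x²=0 ⇒ x=−2=-2.0000; min R=1−1/(4·1/2)=0.5000>−1
Confirm numerically:
  x=-1.446: |R|=0.59946 <1
  x=-1.191: |R|=0.51824 <1
  x=-0.935: |R|=0.50211 <1
  x=-0.800: |R|=0.52000 <1
  x=-2.566: |R|=1.72618 >1
  x=-2.559: |R|=1.71524 >1
  x=-2.400: |R|=1.48000 >1
So |R|<1 on (-2.0000, 0).

(-2.0000,0); λ=-10 ⇒ h* = (2)/10 = 0.2000.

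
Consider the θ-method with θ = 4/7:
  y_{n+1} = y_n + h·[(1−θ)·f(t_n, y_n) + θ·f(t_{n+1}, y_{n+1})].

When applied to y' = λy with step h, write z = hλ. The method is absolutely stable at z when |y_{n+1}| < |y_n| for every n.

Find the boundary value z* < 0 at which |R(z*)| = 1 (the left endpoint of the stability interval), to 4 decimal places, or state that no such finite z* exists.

Test eqn y'=λy, z=hλ:
  y_{n+1} = y_n + z·[3/7·y_n + 4/7·y_{n+1}] ⇒ (1 − 4/7z)y_{n+1} = (1 + 3/7z)y_n
  R(z) = (1 + 3/7z)/(1 − 4/7z).

Find x<0 with |R(x)|<1.
x=-1.14: |R|=0.3097
x=-2: |R|=0.0667
x=-10: |R|=0.4894
x=-100: |R|=0.7199
θ=4/7≥1/2 ⇒ |1+3/7x|<|1−4/7x| ∀x<0 ⇒ stable on all of ℝ⁻.

unbounded; (−∞, 0).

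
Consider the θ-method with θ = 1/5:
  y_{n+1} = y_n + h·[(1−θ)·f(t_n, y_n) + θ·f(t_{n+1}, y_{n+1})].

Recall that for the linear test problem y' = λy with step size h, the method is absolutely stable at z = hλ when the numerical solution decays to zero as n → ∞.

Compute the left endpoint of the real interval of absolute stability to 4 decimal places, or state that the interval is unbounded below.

z* = -3.3333.

Test eqn y'=λy, z=hλ:
  y_{n+1} = y_n + z·[4/5·y_n + 1/5·y_{n+1}] ⇒ (1 − 1/5z)y_{n+1} = (1 + 4/5z)y_n
  ⇒ R(z) = (1 + 4/5z)/(1 − 1/5z).

Need |R(x)|<1, x<0.
x=-1.75: |R|=0.2963
R=−1: 1+4/5x = −1+1/5x ⇒ -3/5x=2 ⇒ x=2/(-3/5)=-3.3333
Confirm numerically:
  x=-2.460: |R|=0.64879 <1
  x=-2.269: |R|=0.56074 <1
  x=-1.654: |R|=0.24286 <1
  x=-1.370: |R|=0.07535 <1
  x=-3.688: |R|=1.12247 >1
  x=-3.569: |R|=1.08251 >1
Interval (-3.3333, 0).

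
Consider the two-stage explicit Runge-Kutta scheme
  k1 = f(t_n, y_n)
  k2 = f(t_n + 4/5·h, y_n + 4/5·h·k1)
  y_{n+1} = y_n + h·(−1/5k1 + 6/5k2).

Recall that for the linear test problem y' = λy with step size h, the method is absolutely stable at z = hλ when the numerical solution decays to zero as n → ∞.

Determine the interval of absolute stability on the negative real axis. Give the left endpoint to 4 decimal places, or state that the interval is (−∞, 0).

Set f=λy, z=hλ:
  k1=λy_n ⇒ h·k1=z·y_n;  k2=λ(1+4/5z)y_n ⇒ h·k2=z(1+4/5z)y_n
  y_{n+1}/y_n = 1 − 1/5z + 6/5z(1+4/5z) = 1 + z + 24/25z²
  Hence R(z) = 1 + z + 24/25z².

Need |R(x)|<1, x<0.
x=-0.37: |R|=0.7614
R=1: x+24/25x²=0 ⇒ x=−25/24=-1.0417; min R=1−1/(4·24/25)=0.7396>−1
Confirm numerically:
  x=-0.862: |R|=0.85132 <1
  x=-0.729: |R|=0.78118 <1
  x=-0.486: |R|=0.74075 <1
  x=-1.477: |R|=1.61727 >1
  x=-1.230: |R|=1.22238 >1
  x=-1.086: |R|=1.04622 >1
So |R|<1 on (-1.0417, 0).

z∈(-1.0417,0).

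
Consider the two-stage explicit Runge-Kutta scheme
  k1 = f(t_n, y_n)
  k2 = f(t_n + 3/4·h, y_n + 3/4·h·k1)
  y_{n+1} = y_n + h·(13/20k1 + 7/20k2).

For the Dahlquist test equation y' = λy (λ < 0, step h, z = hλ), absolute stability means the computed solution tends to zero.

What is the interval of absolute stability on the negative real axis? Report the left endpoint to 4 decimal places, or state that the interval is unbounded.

(-3.8095, 0).

With y'=λy (z=hλ):
  k1=λy_n ⇒ h·k1=z·y_n;  k2=λ(1+3/4z)y_n ⇒ h·k2=z(1+3/4z)y_n
  y_{n+1}/y_n = 1 + 13/20z + 7/20z(1+3/4z) = 1 + z + 21/80z²
  ⇒ R(z) = 1 + z + 21/80z².

Solve |R(x)|<1 on ℝ⁻.
x=-0.54: |R|=0.5365
R=1: x+21/80x²=0 ⇒ x=−80/21=-3.8095; min R=1−1/(4·21/80)=0.0476>−1
Confirm numerically:
  x=-3.426: |R|=0.65509 <1
  x=-3.159: |R|=0.46056 <1
  x=-1.838: |R|=0.04879 <1
  x=-4.125: |R|=1.34160 >1
  x=-3.998: |R|=1.19780 >1
Interval (-3.8095, 0).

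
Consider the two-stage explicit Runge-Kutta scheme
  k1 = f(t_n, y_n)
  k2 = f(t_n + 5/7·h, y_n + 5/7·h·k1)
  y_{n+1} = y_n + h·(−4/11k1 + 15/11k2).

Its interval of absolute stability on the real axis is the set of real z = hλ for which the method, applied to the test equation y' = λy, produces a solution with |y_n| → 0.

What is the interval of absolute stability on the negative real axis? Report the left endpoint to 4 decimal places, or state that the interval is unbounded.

(-1.0267, 0).

Test eqn y'=λy, z=hλ:
  k1=λy_n ⇒ h·k1=z·y_n;  k2=λ(1+5/7z)y_n ⇒ h·k2=z(1+5/7z)y_n
  y_{n+1}/y_n = 1 − 4/11z + 15/11z(1+5/7z) = 1 + z + 75/77z²
  Hence R(z) = 1 + z + 75/77z².

Need |R(x)|<1, x<0.
x=-0.75: |R|=0.7979
R=1: x+75/77x²=0 ⇒ x=−77/75=-1.0267; min R=1−1/(4·75/77)=0.7433>−1
Confirm numerically:
  x=-0.827: |R|=0.83916 <1
  x=-0.775: |R|=0.81002 <1
  x=-0.745: |R|=0.79561 <1
  x=-1.456: |R|=1.60887 >1
  x=-1.411: |R|=1.52821 >1
  x=-1.064: |R|=1.03869 >1
Stable set (-1.0267, 0).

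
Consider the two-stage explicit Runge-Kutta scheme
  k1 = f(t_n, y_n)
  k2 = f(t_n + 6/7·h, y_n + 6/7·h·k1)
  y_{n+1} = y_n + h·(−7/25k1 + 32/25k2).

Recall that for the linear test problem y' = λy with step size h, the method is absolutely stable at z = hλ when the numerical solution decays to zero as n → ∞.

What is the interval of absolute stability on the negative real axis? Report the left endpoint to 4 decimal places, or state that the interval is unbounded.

z∈(-0.9115,0).

With y'=λy (z=hλ):
  k1=λy_n ⇒ h·k1=z·y_n;  k2=λ(1+6/7z)y_n ⇒ h·k2=z(1+6/7z)y_n
  y_{n+1}/y_n = 1 − 7/25z + 32/25z(1+6/7z) = 1 + z + 192/175z²
  Hence R(z) = 1 + z + 192/175z².

Solve |R(x)|<1 on ℝ⁻.
x=-0.45: |R|=0.7722
R=1: x+192/175x²=0 ⇒ x=−175/192=-0.9115; min R=1−1/(4·192/175)=0.7721>−1
Confirm numerically:
  x=-0.793: |R|=0.89694 <1
  x=-0.596: |R|=0.79372 <1
  x=-0.519: |R|=0.77653 <1
  x=-1.203: |R|=1.38480 >1
  x=-1.049: |R|=1.15830 >1
  x=-0.976: |R|=1.06911 >1
Interval (-0.9115, 0).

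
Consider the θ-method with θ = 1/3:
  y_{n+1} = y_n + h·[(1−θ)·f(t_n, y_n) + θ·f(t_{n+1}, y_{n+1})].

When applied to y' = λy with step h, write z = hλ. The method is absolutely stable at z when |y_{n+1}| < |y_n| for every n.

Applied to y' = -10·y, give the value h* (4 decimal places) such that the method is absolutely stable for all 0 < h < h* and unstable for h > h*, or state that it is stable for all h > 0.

(-6.0000,0); λ=-10 ⇒ h* = (6)/10 = 0.6000.

Test eqn y'=λy, z=hλ:
  y_{n+1} = y_n + z·[2/3·y_n + 1/3·y_{n+1}] ⇒ (1 − 1/3z)y_{n+1} = (1 + 2/3z)y_n
  ⇒ R(z) = (1 + 2/3z)/(1 − 1/3z).

Need |R(x)|<1, x<0.
x=-0.8: |R|=0.3684
R=−1: 1+2/3x = −1+1/3x ⇒ -1/3x=2 ⇒ x=2/(-1/3)=-6.0000
Confirm numerically:
  x=-5.268: |R|=0.91147 <1
  x=-4.410: |R|=0.78543 <1
  x=-3.898: |R|=0.69527 <1
  x=-3.707: |R|=0.65812 <1
  x=-6.540: |R|=1.05660 >1
  x=-6.465: |R|=1.04913 >1
So |R|<1 on (-6.0000, 0).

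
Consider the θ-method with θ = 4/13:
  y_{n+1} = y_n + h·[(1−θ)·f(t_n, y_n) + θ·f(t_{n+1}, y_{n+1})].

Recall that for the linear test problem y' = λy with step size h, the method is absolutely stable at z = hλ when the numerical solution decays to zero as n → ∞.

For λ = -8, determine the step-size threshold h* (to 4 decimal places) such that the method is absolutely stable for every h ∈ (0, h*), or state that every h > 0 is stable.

(-5.2000,0); λ=-8 ⇒ h* = (26/5)/8 = 0.6500.

Set f=λy, z=hλ:
  y_{n+1} = y_n + z·[9/13·y_n + 4/13·y_{n+1}] ⇒ (1 − 4/13z)y_{n+1} = (1 + 9/13z)y_n
  R(z) = (1 + 9/13z)/(1 − 4/13z).

Solve |R(x)|<1 on ℝ⁻.
x=-1.42: |R|=0.0118
R=−1: 1+9/13x = −1+4/13x ⇒ -5/13x=2 ⇒ x=2/(-5/13)=-5.2000
Confirm numerically:
  x=-4.712: |R|=0.92339 <1
  x=-4.130: |R|=0.81877 <1
  x=-3.883: |R|=0.76921 <1
  x=-3.878: |R|=0.76817 <1
  x=-5.756: |R|=1.07717 >1
  x=-5.642: |R|=1.06213 >1
  x=-5.615: |R|=1.05852 >1
Stable set (-5.2000, 0).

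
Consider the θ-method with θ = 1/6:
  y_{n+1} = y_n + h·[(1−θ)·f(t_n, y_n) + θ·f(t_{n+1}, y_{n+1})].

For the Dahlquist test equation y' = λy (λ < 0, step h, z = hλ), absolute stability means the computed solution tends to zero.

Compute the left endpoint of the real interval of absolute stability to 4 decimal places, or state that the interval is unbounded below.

Test eqn y'=λy, z=hλ:
  y_{n+1} = y_n + z·[5/6·y_n + 1/6·y_{n+1}] ⇒ (1 − 1/6z)y_{n+1} = (1 + 5/6z)y_n
  Hence R(z) = (1 + 5/6z)/(1 − 1/6z).

Find x<0 with |R(x)|<1.
x=-1.75: |R|=0.3548
R=−1: 1+5/6x = −1+1/6x ⇒ -2/3x=2 ⇒ x=2/(-2/3)=-3.0000
Confirm numerically:
  x=-2.765: |R|=0.89276 <1
  x=-1.919: |R|=0.45397 <1
  x=-1.743: |R|=0.35064 <1
  x=-1.375: |R|=0.11864 <1
  x=-3.371: |R|=1.15836 >1
  x=-3.213: |R|=1.09248 >1
Stable set (-3.0000, 0).

left endpoint -3.0000.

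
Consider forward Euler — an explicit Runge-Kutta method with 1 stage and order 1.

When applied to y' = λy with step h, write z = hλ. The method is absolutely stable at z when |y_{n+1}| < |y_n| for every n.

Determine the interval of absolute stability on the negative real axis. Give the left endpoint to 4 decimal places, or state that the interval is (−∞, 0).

On y'=λy, z=hλ:
  order 1, 1-stage ⇒ R(z)=1+z
  (e.g. R(-1.57)=-0.57000, |R|=0.57000)

Boundary: |R(x)|=1, x<0.
x=-1.57: |R|=0.5700
|R(-2.25)|=1.2500 |R(-0.71)|=0.2900
Bisect:
  x_lo=-2.8357 |R|=1.8357  x_hi=-0.3169 |R|=0.6831
  mid=-1.57628 |R|=0.57628 →hi
  mid=-2.20598 |R|=1.20598 →lo
  mid=-1.89113 |R|=0.89113 →hi
  mid=-2.04856 |R|=1.04856 →lo
  mid=-1.96984 |R|=0.96984 →hi
  mid=-2.00920 |R|=1.00920 →lo
  mid=-1.98952 |R|=0.98952 →hi
  ...
  [-2.00013,-1.99998] ⇒ x*=-2.0000
Interval (-2.0000, 0).

(-2.0000, 0).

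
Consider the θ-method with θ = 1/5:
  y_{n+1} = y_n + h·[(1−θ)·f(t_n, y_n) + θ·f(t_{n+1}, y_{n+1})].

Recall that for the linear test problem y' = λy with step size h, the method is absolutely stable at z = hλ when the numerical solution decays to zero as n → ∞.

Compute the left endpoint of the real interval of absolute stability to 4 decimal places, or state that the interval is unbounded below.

On y'=λy, z=hλ:
  y_{n+1} = y_n + z·[4/5·y_n + 1/5·y_{n+1}] ⇒ (1 − 1/5z)y_{n+1} = (1 + 4/5z)y_n
  ⇒ R(z) = (1 + 4/5z)/(1 − 1/5z).

Find x<0 with |R(x)|<1.
x=-0.79: |R|=0.3178
R=−1: 1+4/5x = −1+1/5x ⇒ -3/5x=2 ⇒ x=2/(-3/5)=-3.3333
Confirm numerically:
  x=-2.751: |R|=0.77461 <1
  x=-1.783: |R|=0.31432 <1
  x=-1.580: |R|=0.20061 <1
  x=-3.622: |R|=1.10044 >1
  x=-3.558: |R|=1.07876 >1
  x=-3.437: |R|=1.03686 >1
Stable set (-3.3333, 0).

left endpoint -3.3333.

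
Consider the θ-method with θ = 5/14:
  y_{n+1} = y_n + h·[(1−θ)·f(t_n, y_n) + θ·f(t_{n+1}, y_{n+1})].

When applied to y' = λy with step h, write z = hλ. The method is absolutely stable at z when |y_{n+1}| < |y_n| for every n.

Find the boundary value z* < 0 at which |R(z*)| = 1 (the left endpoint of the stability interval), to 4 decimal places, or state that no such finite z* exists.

left endpoint -7.0000.

Test eqn y'=λy, z=hλ:
  y_{n+1} = y_n + z·[9/14·y_n + 5/14·y_{n+1}] ⇒ (1 − 5/14z)y_{n+1} = (1 + 9/14z)y_n
  Hence R(z) = (1 + 9/14z)/(1 − 5/14z).

Solve |R(x)|<1 on ℝ⁻.
x=-1.47: |R|=0.0361
R=−1: 1+9/14x = −1+5/14x ⇒ -2/7x=2 ⇒ x=2/(-2/7)=-7.0000
Confirm numerically:
  x=-6.164: |R|=0.92539 <1
  x=-4.567: |R|=0.73579 <1
  x=-4.536: |R|=0.73130 <1
  x=-7.577: |R|=1.04448 >1
  x=-7.506: |R|=1.03928 >1
Stable set (-7.0000, 0).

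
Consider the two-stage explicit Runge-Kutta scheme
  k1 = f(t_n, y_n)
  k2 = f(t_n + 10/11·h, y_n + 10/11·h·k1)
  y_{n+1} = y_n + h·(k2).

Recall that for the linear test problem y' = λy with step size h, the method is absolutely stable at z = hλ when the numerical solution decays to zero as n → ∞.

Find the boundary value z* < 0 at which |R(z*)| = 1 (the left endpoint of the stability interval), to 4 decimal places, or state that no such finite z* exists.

left endpoint -1.1000.

Test eqn y'=λy, z=hλ:
  k1=λy_n ⇒ h·k1=z·y_n;  k2=λ(1+10/11z)y_n ⇒ h·k2=z(1+10/11z)y_n
  y_{n+1}/y_n = 1 + z(1+10/11z) = 1 + z + 10/11z²
  ⇒ R(z) = 1 + z + 10/11z².

Solve |R(x)|<1 on ℝ⁻.
x=-0.69: |R|=0.7428
R=1: x+10/11x²=0 ⇒ x=−11/10=-1.1000; min R=1−1/(4·10/11)=0.7250>−1
Confirm numerically:
  x=-0.929: |R|=0.85558 <1
  x=-0.878: |R|=0.82280 <1
  x=-0.828: |R|=0.79526 <1
  x=-1.340: |R|=1.29236 >1
  x=-1.189: |R|=1.09620 >1
Stable set (-1.1000, 0).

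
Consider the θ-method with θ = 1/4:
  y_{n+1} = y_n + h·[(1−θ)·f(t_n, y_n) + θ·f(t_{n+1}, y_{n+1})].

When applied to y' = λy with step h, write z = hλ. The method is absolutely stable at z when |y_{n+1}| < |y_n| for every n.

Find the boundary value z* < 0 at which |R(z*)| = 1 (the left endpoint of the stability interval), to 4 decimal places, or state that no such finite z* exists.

z* = -4.0000.

Test eqn y'=λy, z=hλ:
  y_{n+1} = y_n + z·[3/4·y_n + 1/4·y_{n+1}] ⇒ (1 − 1/4z)y_{n+1} = (1 + 3/4z)y_n
  ⇒ R(z) = (1 + 3/4z)/(1 − 1/4z).

Solve |R(x)|<1 on ℝ⁻.
x=-1.14: |R|=0.1128
R=−1: 1+3/4x = −1+1/4x ⇒ -1/2x=2 ⇒ x=2/(-1/2)=-4.0000
Confirm numerically:
  x=-3.115: |R|=0.75123 <1
  x=-2.611: |R|=0.57979 <1
  x=-2.011: |R|=0.33821 <1
  x=-4.215: |R|=1.05234 >1
  x=-4.051: |R|=1.01267 >1
  x=-4.022: |R|=1.00548 >1
Stable set (-4.0000, 0).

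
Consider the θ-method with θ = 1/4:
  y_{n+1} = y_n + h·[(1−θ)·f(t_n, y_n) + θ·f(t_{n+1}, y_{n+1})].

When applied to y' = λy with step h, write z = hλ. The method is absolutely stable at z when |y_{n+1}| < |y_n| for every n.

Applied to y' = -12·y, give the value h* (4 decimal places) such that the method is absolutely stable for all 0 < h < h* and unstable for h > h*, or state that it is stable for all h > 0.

(-4.0000,0); λ=-12 ⇒ h* = (4)/12 = 0.3333.

With y'=λy (z=hλ):
  y_{n+1} = y_n + z·[3/4·y_n + 1/4·y_{n+1}] ⇒ (1 − 1/4z)y_{n+1} = (1 + 3/4z)y_n
  R(z) = (1 + 3/4z)/(1 − 1/4z).

Need |R(x)|<1, x<0.
x=-1.2: |R|=0.0769
R=−1: 1+3/4x = −1+1/4x ⇒ -1/2x=2 ⇒ x=2/(-1/2)=-4.0000
Confirm numerically:
  x=-2.737: |R|=0.62506 <1
  x=-2.495: |R|=0.53657 <1
  x=-1.689: |R|=0.18755 <1
  x=-1.607: |R|=0.14642 <1
  x=-4.421: |R|=1.09999 >1
  x=-4.156: |R|=1.03825 >1
  x=-4.150: |R|=1.03681 >1
Interval (-4.0000, 0).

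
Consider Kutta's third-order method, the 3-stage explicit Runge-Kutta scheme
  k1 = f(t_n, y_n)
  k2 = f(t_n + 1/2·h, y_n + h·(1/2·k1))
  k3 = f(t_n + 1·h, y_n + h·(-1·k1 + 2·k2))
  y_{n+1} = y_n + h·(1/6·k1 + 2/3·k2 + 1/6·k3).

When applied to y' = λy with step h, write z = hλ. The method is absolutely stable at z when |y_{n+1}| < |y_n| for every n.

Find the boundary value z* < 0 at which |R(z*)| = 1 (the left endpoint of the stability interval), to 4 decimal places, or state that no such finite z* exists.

Set f=λy, z=hλ:
  order 3, 3-stage ⇒ R(z)=1+z+z^2/2+z^3/6
  (e.g. R(-1.63)=-0.02334, |R|=0.02334)

Solve |R(x)|<1 on ℝ⁻.
x=-1.63: |R|=0.0233
|R(-2.62)|=1.1853 |R(-2.06)|=0.3952 |R(-1.63)|=0.0233
Bisect:
  x_lo=-3.0410 |R|=2.1043  x_hi=-0.2939 |R|=0.7450
  mid=-1.66749 |R|=0.04998 →hi
  mid=-2.35426 |R|=0.75775 →hi
  mid=-2.69764 |R|=1.33092 →lo
  mid=-2.52595 |R|=1.02184 →lo
  mid=-2.44010 |R|=0.88449 →hi
  mid=-2.48303 |R|=0.95180 →hi
  mid=-2.50449 |R|=0.98647 →hi
  mid=-2.51522 |R|=1.00407 →lo
  ...
  [-2.51287,-2.51270] ⇒ x*=-2.5127
Interval (-2.5127, 0).

left endpoint -2.5127.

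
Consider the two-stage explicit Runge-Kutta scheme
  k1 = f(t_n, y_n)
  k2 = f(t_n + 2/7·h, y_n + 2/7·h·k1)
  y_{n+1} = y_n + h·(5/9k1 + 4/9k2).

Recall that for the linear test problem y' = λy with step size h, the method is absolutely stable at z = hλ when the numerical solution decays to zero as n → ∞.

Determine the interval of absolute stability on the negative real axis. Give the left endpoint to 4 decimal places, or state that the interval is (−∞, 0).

(-7.8750, 0).

With y'=λy (z=hλ):
  k1=λy_n ⇒ h·k1=z·y_n;  k2=λ(1+2/7z)y_n ⇒ h·k2=z(1+2/7z)y_n
  y_{n+1}/y_n = 1 + 5/9z + 4/9z(1+2/7z) = 1 + z + 8/63z²
  R(z) = 1 + z + 8/63z².

Need |R(x)|<1, x<0.
x=-1.14: |R|=0.0250
R=1: x+8/63x²=0 ⇒ x=−63/8=-7.8750; min R=1−1/(4·8/63)=-0.9688>−1
Confirm numerically:
  x=-7.141: |R|=0.33441 <1
  x=-5.701: |R|=0.57384 <1
  x=-5.377: |R|=0.70562 <1
  x=-4.284: |R|=0.95350 <1
  x=-8.473: |R|=1.64341 >1
  x=-8.111: |R|=1.24307 >1
  x=-8.042: |R|=1.17054 >1
Stable set (-7.8750, 0).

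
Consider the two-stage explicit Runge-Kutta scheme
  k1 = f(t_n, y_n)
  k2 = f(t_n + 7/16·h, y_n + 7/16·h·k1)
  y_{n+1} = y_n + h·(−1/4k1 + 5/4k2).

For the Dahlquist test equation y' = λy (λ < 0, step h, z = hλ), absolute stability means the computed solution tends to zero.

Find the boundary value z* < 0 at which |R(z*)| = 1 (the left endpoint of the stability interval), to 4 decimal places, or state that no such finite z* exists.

With y'=λy (z=hλ):
  k1=λy_n ⇒ h·k1=z·y_n;  k2=λ(1+7/16z)y_n ⇒ h·k2=z(1+7/16z)y_n
  y_{n+1}/y_n = 1 − 1/4z + 5/4z(1+7/16z) = 1 + z + 35/64z²
  so R(z) = 1 + z + 35/64z².

Find x<0 with |R(x)|<1.
x=-0.88: |R|=0.5435
R=1: x+35/64x²=0 ⇒ x=−64/35=-1.8286; min R=1−1/(4·35/64)=0.5429>−1
Confirm numerically:
  x=-1.702: |R|=0.88219 <1
  x=-1.668: |R|=0.85353 <1
  x=-1.456: |R|=0.70334 <1
  x=-1.227: |R|=0.59634 <1
  x=-2.373: |R|=1.70652 >1
  x=-1.884: |R|=1.05711 >1
Interval (-1.8286, 0).

z* = -1.8286.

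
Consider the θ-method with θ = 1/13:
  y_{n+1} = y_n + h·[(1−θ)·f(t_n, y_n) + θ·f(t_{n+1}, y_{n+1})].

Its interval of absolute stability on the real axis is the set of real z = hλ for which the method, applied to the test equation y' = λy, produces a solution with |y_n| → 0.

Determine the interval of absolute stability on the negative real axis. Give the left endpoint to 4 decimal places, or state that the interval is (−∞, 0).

(-2.3636, 0).

Test eqn y'=λy, z=hλ:
  y_{n+1} = y_n + z·[12/13·y_n + 1/13·y_{n+1}] ⇒ (1 − 1/13z)y_{n+1} = (1 + 12/13z)y_n
  Hence R(z) = (1 + 12/13z)/(1 − 1/13z).

Find x<0 with |R(x)|<1.
x=-1.04: |R|=0.0370
R=−1: 1+12/13x = −1+1/13x ⇒ -11/13x=2 ⇒ x=2/(-11/13)=-2.3636
Confirm numerically:
  x=-2.137: |R|=0.83530 <1
  x=-1.916: |R|=0.66988 <1
  x=-1.111: |R|=0.02353 <1
  x=-2.839: |R|=1.33013 >1
  x=-2.667: |R|=1.21300 >1
  x=-2.574: |R|=1.14858 >1
So |R|<1 on (-2.3636, 0).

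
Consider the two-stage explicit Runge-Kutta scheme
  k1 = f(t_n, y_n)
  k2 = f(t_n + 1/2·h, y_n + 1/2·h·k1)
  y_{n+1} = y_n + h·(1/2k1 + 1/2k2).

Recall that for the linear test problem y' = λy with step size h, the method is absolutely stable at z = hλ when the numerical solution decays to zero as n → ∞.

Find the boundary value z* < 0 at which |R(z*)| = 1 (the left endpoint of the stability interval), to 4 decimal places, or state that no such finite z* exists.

On y'=λy, z=hλ:
  k1=λy_n ⇒ h·k1=z·y_n;  k2=λ(1+1/2z)y_n ⇒ h·k2=z(1+1/2z)y_n
  y_{n+1}/y_n = 1 + 1/2z + 1/2z(1+1/2z) = 1 + z + 1/4z²
  ⇒ R(z) = 1 + z + 1/4z².

Find x<0 with |R(x)|<1.
x=-1.4: |R|=0.0900
R=1: x+1/4x²=0 ⇒ x=−4=-4.0000; min R=1−1/(4·1/4)=0.0000>−1
Confirm numerically:
  x=-2.682: |R|=0.11628 <1
  x=-2.244: |R|=0.01488 <1
  x=-1.965: |R|=0.00031 <1
  x=-1.756: |R|=0.01488 <1
  x=-4.519: |R|=1.58634 >1
  x=-4.051: |R|=1.05165 >1
  x=-4.034: |R|=1.03429 >1
So |R|<1 on (-4.0000, 0).

left endpoint -4.0000.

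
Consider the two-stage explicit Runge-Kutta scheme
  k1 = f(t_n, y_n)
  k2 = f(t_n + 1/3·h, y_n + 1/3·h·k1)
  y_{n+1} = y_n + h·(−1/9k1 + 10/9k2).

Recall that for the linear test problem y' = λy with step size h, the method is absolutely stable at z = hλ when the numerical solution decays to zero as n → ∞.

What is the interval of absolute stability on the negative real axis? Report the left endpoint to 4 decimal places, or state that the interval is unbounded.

On y'=λy, z=hλ:
  k1=λy_n ⇒ h·k1=z·y_n;  k2=λ(1+1/3z)y_n ⇒ h·k2=z(1+1/3z)y_n
  y_{n+1}/y_n = 1 − 1/9z + 10/9z(1+1/3z) = 1 + z + 10/27z²
  R(z) = 1 + z + 10/27z².

Find x<0 with |R(x)|<1.
x=-0.56: |R|=0.5561
R=1: x+10/27x²=0 ⇒ x=−27/10=-2.7000; min R=1−1/(4·10/27)=0.3250>−1
Confirm numerically:
  x=-2.493: |R|=0.80887 <1
  x=-2.264: |R|=0.63441 <1
  x=-2.135: |R|=0.55323 <1
  x=-1.309: |R|=0.32562 <1
  x=-3.296: |R|=1.72756 >1
  x=-3.093: |R|=1.45020 >1
Stable set (-2.7000, 0).

(-2.7000, 0).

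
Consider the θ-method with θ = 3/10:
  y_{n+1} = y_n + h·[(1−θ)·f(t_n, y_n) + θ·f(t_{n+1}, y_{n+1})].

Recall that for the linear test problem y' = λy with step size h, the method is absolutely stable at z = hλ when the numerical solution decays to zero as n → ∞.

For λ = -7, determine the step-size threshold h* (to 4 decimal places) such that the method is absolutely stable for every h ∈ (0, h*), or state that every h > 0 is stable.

With y'=λy (z=hλ):
  y_{n+1} = y_n + z·[7/10·y_n + 3/10·y_{n+1}] ⇒ (1 − 3/10z)y_{n+1} = (1 + 7/10z)y_n
  so R(z) = (1 + 7/10z)/(1 − 3/10z).

Boundary: |R(x)|=1, x<0.
x=-1.74: |R|=0.1432
R=−1: 1+7/10x = −1+3/10x ⇒ -2/5x=2 ⇒ x=2/(-2/5)=-5.0000
Confirm numerically:
  x=-4.283: |R|=0.87448 <1
  x=-3.725: |R|=0.75915 <1
  x=-2.818: |R|=0.52704 <1
  x=-2.142: |R|=0.30403 <1
  x=-5.590: |R|=1.08816 >1
  x=-5.470: |R|=1.07119 >1
  x=-5.361: |R|=1.05536 >1
So |R|<1 on (-5.0000, 0).

(-5.0000,0); λ=-7 ⇒ h* = (5)/7 = 0.7143.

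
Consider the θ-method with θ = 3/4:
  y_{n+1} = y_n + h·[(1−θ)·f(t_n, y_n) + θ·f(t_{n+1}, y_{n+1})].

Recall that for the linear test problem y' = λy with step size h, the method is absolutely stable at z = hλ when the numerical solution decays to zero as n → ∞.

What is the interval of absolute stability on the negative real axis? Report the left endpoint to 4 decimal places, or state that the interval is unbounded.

interval (−∞, 0).

Test eqn y'=λy, z=hλ:
  y_{n+1} = y_n + z·[1/4·y_n + 3/4·y_{n+1}] ⇒ (1 − 3/4z)y_{n+1} = (1 + 1/4z)y_n
  ⇒ R(z) = (1 + 1/4z)/(1 − 3/4z).

Need |R(x)|<1, x<0.
x=-1.2: |R|=0.3684
x=-2: |R|=0.2000
x=-10: |R|=0.1765
x=-100: |R|=0.3158
θ=3/4≥1/2 ⇒ |1+1/4x|<|1−3/4x| ∀x<0 ⇒ stable on all of ℝ⁻.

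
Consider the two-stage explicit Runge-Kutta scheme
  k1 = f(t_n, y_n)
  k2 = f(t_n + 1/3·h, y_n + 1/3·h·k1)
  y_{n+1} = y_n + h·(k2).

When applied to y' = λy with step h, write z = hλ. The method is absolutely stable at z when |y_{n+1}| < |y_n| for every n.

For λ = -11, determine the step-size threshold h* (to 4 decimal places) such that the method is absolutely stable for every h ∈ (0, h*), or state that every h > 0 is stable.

Set f=λy, z=hλ:
  k1=λy_n ⇒ h·k1=z·y_n;  k2=λ(1+1/3z)y_n ⇒ h·k2=z(1+1/3z)y_n
  y_{n+1}/y_n = 1 + z(1+1/3z) = 1 + z + 1/3z²
  R(z) = 1 + z + 1/3z².

Boundary: |R(x)|=1, x<0.
x=-0.75: |R|=0.4375
R=1: x+1/3x²=0 ⇒ x=−3=-3.0000; min R=1−1/(4·1/3)=0.2500>−1
Confirm numerically:
  x=-2.379: |R|=0.50755 <1
  x=-2.230: |R|=0.42763 <1
  x=-2.169: |R|=0.39919 <1
  x=-1.755: |R|=0.27167 <1
  x=-3.560: |R|=1.66453 >1
  x=-3.394: |R|=1.44575 >1
  x=-3.305: |R|=1.33601 >1
Interval (-3.0000, 0).

(-3.0000,0); λ=-11 ⇒ h* = (3)/11 = 0.2727.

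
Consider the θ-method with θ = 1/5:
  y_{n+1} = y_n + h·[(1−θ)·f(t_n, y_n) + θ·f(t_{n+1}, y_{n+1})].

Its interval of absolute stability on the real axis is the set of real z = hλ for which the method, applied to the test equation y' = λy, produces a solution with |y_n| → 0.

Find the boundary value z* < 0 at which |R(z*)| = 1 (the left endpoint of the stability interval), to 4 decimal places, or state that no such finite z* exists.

z* = -3.3333.

Set f=λy, z=hλ:
  y_{n+1} = y_n + z·[4/5·y_n + 1/5·y_{n+1}] ⇒ (1 − 1/5z)y_{n+1} = (1 + 4/5z)y_n
  ⇒ R(z) = (1 + 4/5z)/(1 − 1/5z).

Need |R(x)|<1, x<0.
x=-0.92: |R|=0.2230
R=−1: 1+4/5x = −1+1/5x ⇒ -3/5x=2 ⇒ x=2/(-3/5)=-3.3333
Confirm numerically:
  x=-3.034: |R|=0.88823 <1
  x=-3.005: |R|=0.87695 <1
  x=-2.613: |R|=0.71614 <1
  x=-1.588: |R|=0.20522 <1
  x=-3.905: |R|=1.19259 >1
  x=-3.667: |R|=1.11550 >1
  x=-3.525: |R|=1.06745 >1
Stable set (-3.3333, 0).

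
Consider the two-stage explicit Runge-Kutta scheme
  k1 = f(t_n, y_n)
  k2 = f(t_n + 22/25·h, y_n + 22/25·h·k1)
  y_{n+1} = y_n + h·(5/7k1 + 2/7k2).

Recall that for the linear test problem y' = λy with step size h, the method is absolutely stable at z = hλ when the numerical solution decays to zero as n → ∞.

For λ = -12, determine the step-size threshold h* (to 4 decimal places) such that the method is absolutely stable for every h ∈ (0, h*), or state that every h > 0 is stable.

With y'=λy (z=hλ):
  k1=λy_n ⇒ h·k1=z·y_n;  k2=λ(1+22/25z)y_n ⇒ h·k2=z(1+22/25z)y_n
  y_{n+1}/y_n = 1 + 5/7z + 2/7z(1+22/25z) = 1 + z + 44/175z²
  R(z) = 1 + z + 44/175z².

Need |R(x)|<1, x<0.
x=-0.46: |R|=0.5932
R=1: x+44/175x²=0 ⇒ x=−175/44=-3.9773; min R=1−1/(4·44/175)=0.0057>−1
Confirm numerically:
  x=-3.170: |R|=0.35658 <1
  x=-3.037: |R|=0.28202 <1
  x=-2.989: |R|=0.25729 <1
  x=-4.252: |R|=1.29370 >1
  x=-4.243: |R|=1.28348 >1
  x=-4.194: |R|=1.22854 >1
Stable set (-3.9773, 0).

(-3.9773,0); λ=-12 ⇒ h* = (175/44)/12 = 0.3314.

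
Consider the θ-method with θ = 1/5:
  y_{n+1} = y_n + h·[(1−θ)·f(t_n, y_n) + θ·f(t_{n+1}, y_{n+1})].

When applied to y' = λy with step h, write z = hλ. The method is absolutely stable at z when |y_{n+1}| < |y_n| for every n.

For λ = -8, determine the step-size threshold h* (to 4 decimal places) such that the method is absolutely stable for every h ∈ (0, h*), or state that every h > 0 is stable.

Set f=λy, z=hλ:
  y_{n+1} = y_n + z·[4/5·y_n + 1/5·y_{n+1}] ⇒ (1 − 1/5z)y_{n+1} = (1 + 4/5z)y_n
  ⇒ R(z) = (1 + 4/5z)/(1 − 1/5z).

Need |R(x)|<1, x<0.
x=-1.4: |R|=0.0937
R=−1: 1+4/5x = −1+1/5x ⇒ -3/5x=2 ⇒ x=2/(-3/5)=-3.3333
Confirm numerically:
  x=-2.882: |R|=0.82822 <1
  x=-1.520: |R|=0.16564 <1
  x=-1.514: |R|=0.16211 <1
  x=-1.509: |R|=0.15916 <1
  x=-3.740: |R|=1.13959 >1
  x=-3.470: |R|=1.04841 >1
So |R|<1 on (-3.3333, 0).

(-3.3333,0); λ=-8 ⇒ h* = (10/3)/8 = 0.4167.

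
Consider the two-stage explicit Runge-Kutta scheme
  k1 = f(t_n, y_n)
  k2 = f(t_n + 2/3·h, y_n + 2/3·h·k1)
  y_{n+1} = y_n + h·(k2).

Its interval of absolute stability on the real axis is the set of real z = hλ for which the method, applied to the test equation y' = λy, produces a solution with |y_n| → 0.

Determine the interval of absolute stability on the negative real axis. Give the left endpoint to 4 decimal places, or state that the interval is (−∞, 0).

On y'=λy, z=hλ:
  k1=λy_n ⇒ h·k1=z·y_n;  k2=λ(1+2/3z)y_n ⇒ h·k2=z(1+2/3z)y_n
  y_{n+1}/y_n = 1 + z(1+2/3z) = 1 + z + 2/3z²
  Hence R(z) = 1 + z + 2/3z².

Need |R(x)|<1, x<0.
x=-0.58: |R|=0.6443
R=1: x+2/3x²=0 ⇒ x=−3/2=-1.5000; min R=1−1/(4·2/3)=0.6250>−1
Confirm numerically:
  x=-1.369: |R|=0.88044 <1
  x=-1.278: |R|=0.81086 <1
  x=-0.951: |R|=0.65193 <1
  x=-2.056: |R|=1.76209 >1
  x=-2.018: |R|=1.69688 >1
  x=-1.722: |R|=1.25486 >1
Interval (-1.5000, 0).

(-1.5000, 0).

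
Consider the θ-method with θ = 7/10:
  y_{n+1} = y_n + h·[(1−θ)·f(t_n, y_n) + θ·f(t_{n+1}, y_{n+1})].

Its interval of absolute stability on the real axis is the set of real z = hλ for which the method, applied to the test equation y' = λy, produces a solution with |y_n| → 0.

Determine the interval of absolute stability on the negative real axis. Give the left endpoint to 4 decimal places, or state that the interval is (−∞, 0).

(−∞, 0) — no finite endpoint.

With y'=λy (z=hλ):
  y_{n+1} = y_n + z·[3/10·y_n + 7/10·y_{n+1}] ⇒ (1 − 7/10z)y_{n+1} = (1 + 3/10z)y_n
  R(z) = (1 + 3/10z)/(1 − 7/10z).

Need |R(x)|<1, x<0.
x=-0.59: |R|=0.5824
x=-2: |R|=0.1667
x=-10: |R|=0.2500
x=-100: |R|=0.4085
θ=7/10≥1/2 ⇒ |1+3/10x|<|1−7/10x| ∀x<0 ⇒ unbounded interval.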